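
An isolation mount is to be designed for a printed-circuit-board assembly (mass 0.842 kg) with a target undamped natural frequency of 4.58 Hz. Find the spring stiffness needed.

ω_n = 2πf_n = 2π × 4.58 = 28.78 rad/s.
k = m·ω_n² = 0.842 × 28.78² = 0.842 × 828.1 = 697.3 N/m.

697 N/m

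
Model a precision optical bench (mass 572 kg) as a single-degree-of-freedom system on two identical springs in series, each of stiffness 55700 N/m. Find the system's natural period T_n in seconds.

0.900 s

Series springs: 1/k_eq = 2/55700, so k_eq = 55700/2 = 27850 N/m.
ω_n = √(k_eq/m) = √(27850/572) = √48.69 = 6.978 rad/s.
T_n = 2π/ω_n = 6.283/6.978 = 0.9005 s.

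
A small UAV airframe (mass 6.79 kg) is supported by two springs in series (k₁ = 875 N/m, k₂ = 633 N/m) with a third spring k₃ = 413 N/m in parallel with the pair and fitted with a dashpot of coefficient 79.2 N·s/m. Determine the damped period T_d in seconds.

0.699 s

Series pair: k_s = k₁k₂/(k₁+k₂) = (875)(633)/(875 + 633) = 367.3 N/m. In parallel with k₃: k_eq = 367.3 + 413 = 780.3 N/m.
ω_n = √(k_eq/m) = √(780.3/6.79) = 10.72 rad/s.
Critical damping c_c = 2√(k_eq·m) = 2√(780.3 × 6.79) = 145.6 N·s/m, so ζ = c/c_c = 79.2/145.6 = 0.5440.
ω_d = ω_n√(1 − ζ²) = 10.72 × √(1 − 0.296) = 8.995 rad/s.
T_d = 2π/ω_d = 0.6985 s.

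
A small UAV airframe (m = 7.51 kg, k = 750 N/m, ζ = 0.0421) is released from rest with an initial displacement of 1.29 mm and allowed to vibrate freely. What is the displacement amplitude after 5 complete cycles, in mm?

0.343 mm

Logarithmic decrement δ = 2πζ/√(1 − ζ²) = 2π × 0.04210/√(1 − 0.00177) = 0.2648.
After n cycles, x_n/x₀ = e^(−nδ), so x_5 = 1.29 × e^(−5 × 0.2648) = 1.29 × 0.2661 = 0.3433 mm.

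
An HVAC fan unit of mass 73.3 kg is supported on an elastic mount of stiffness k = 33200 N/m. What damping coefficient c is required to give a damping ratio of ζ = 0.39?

1220 N·s/m

c_c = 2√(k·m) = 2√(33200 × 73.3) = 3120 N·s/m.
c = ζ·c_c = 0.39 × 3120 = 1217 N·s/m.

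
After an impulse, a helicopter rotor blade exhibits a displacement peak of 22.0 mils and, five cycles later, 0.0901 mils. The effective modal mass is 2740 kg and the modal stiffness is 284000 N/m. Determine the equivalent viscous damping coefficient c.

Logarithmic decrement δ = (1/n)·ln(x₀/x_n) = (1/5)·ln(22.0/0.0901) = (1/5)·ln(244.2) = 1.100.
ζ = δ/√(4π² + δ²) = 1.100/√(39.48 + 1.21) = 1.100/6.379 = 0.1724.
c = ζ · 2√(km) = 0.1724 × 2√(284000 × 2740) = 0.1724 × 55790 = 9617 N·s/m.

9620 N·s/m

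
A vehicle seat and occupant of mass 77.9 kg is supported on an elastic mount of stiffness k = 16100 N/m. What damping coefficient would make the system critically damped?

2240 N·s/m

c_c = 2√(k·m) = 2√(16100 × 77.9) = 2 × 1120 = 2240 N·s/m.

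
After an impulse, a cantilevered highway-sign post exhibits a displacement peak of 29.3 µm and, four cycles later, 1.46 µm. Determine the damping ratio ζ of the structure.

0.118

Logarithmic decrement δ = (1/n)·ln(x₀/x_n) = (1/4)·ln(29.3/1.46) = (1/4)·ln(20.07) = 0.7498.
ζ = δ/√(4π² + δ²) = 0.7498/√(39.48 + 0.562) = 0.7498/6.328 = 0.1185.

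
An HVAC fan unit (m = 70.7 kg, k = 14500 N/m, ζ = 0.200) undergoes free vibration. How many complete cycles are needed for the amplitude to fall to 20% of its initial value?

2 cycles

Logarithmic decrement δ = 2πζ/√(1 − ζ²) = 2π × 0.2000/√(1 − 0.0400) = 1.283.
x_n/x₀ = e^(−nδ) ≤ 0.2; take ln: n ≥ ln(1/0.2)/δ = 1.609/1.283 = 1.255.
So 2 complete cycles are required.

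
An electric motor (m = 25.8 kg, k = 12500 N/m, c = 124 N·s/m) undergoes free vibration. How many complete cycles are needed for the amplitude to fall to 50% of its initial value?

2 cycles

ζ = c/(2√(km)) = 124/(2√(12500 × 25.8)) = 124/1136 = 0.1092.
Logarithmic decrement δ = 2πζ/√(1 − ζ²) = 2π × 0.1092/√(1 − 0.0119) = 0.6901.
x_n/x₀ = e^(−nδ) ≤ 0.5; take ln: n ≥ ln(1/0.5)/δ = 0.6931/0.6901 = 1.004.
So 2 complete cycles are required.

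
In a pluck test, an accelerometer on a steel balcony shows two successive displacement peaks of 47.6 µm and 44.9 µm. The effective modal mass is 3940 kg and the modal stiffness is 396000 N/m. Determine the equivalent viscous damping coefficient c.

Logarithmic decrement δ = (1/n)·ln(x₀/x_n) = (1/1)·ln(47.6/44.9) = (1/1)·ln(1.060) = 0.05839.
ζ = δ/√(4π² + δ²) = 0.05839/√(39.48 + 0.00341) = 0.05839/6.283 = 0.009293.
c = ζ · 2√(km) = 0.009293 × 2√(396000 × 3940) = 0.009293 × 79000 = 734.2 N·s/m.

734 N·s/m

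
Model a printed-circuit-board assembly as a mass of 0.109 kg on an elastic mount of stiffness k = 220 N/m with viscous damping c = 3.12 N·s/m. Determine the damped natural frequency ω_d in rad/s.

42.6 rad/s

ω_n = √(k/m) = √(220.0/0.109) = 44.93 rad/s.
Critical damping c_c = 2√(k·m) = 2√(220.0 × 0.109) = 9.794 N·s/m, so ζ = c/c_c = 3.12/9.794 = 0.3186.
ω_d = ω_n√(1 − ζ²) = 44.93 × √(1 − 0.101) = 42.59 rad/s.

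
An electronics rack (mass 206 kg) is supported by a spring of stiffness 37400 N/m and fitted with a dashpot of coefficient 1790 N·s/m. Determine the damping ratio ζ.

ω_n = √(k/m) = √(37400/206) = 13.47 rad/s.
Critical damping c_c = 2√(k·m) = 2√(37400 × 206) = 5551 N·s/m, so ζ = c/c_c = 1790/5551 = 0.3224.

0.322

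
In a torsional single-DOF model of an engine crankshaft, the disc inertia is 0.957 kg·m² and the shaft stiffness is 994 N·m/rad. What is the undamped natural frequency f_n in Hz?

5.13 Hz

ω_n = √(k_t/J) = √(994/0.957) = √1039 = 32.23 rad/s.
f_n = ω_n/(2π) = 32.23/6.283 = 5.129 Hz.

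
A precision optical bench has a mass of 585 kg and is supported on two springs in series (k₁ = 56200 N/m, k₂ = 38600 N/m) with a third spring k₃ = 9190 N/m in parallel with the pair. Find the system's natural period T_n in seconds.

0.849 s

Series pair: k_s = k₁k₂/(k₁+k₂) = (56200)(38600)/(56200 + 38600) = 22880 N/m. In parallel with k₃: k_eq = 22880 + 9190 = 32070 N/m.
ω_n = √(k_eq/m) = √(32070/585) = √54.83 = 7.404 rad/s.
T_n = 2π/ω_n = 6.283/7.404 = 0.8486 s.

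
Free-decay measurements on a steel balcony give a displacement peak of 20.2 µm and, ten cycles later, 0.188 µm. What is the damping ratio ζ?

Logarithmic decrement δ = (1/n)·ln(x₀/x_n) = (1/10)·ln(20.2/0.188) = (1/10)·ln(107.4) = 0.4677.
ζ = δ/√(4π² + δ²) = 0.4677/√(39.48 + 0.219) = 0.4677/6.301 = 0.07423.

0.0742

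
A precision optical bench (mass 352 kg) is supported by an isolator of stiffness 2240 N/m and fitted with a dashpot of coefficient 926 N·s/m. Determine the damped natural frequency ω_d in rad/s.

ω_n = √(k/m) = √(2240/352) = 2.523 rad/s.
Critical damping c_c = 2√(k·m) = 2√(2240 × 352) = 1776 N·s/m, so ζ = c/c_c = 926/1776 = 0.5214.
ω_d = ω_n√(1 − ζ²) = 2.523 × √(1 − 0.272) = 2.153 rad/s.

2.15 rad/s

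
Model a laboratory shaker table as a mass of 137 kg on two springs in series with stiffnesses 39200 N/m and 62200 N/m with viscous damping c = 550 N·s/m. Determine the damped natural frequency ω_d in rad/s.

Series springs: 1/k_eq = 1/39200 + 1/62200 = 4.159×10^-5, so k_eq = 24050 N/m.
ω_n = √(k_eq/m) = √(24050/137) = 13.25 rad/s.
Critical damping c_c = 2√(k_eq·m) = 2√(24050 × 137) = 3630 N·s/m, so ζ = c/c_c = 550/3630 = 0.1515.
ω_d = ω_n√(1 − ζ²) = 13.25 × √(1 − 0.0230) = 13.10 rad/s.

13.1 rad/s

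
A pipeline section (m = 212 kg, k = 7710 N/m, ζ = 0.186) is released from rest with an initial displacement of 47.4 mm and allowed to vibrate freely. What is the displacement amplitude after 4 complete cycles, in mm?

0.407 mm

Logarithmic decrement δ = 2πζ/√(1 − ζ²) = 2π × 0.1860/√(1 − 0.0346) = 1.189.
After n cycles, x_n/x₀ = e^(−nδ), so x_4 = 47.4 × e^(−4 × 1.189) = 47.4 × 0.008585 = 0.4069 mm.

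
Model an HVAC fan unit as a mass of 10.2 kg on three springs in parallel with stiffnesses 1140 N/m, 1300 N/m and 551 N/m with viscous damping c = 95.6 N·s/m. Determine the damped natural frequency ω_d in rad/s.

16.5 rad/s

Parallel springs add: k_eq = 1140 + 1300 + 551 = 2991 N/m.
ω_n = √(k_eq/m) = √(2991/10.2) = 17.12 rad/s.
Critical damping c_c = 2√(k_eq·m) = 2√(2991 × 10.2) = 349.3 N·s/m, so ζ = c/c_c = 95.6/349.3 = 0.2737.
ω_d = ω_n√(1 − ζ²) = 17.12 × √(1 − 0.0749) = 16.47 rad/s.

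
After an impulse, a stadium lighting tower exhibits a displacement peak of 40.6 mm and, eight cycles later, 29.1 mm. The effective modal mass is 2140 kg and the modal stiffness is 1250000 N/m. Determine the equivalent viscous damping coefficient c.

685 N·s/m

Logarithmic decrement δ = (1/n)·ln(x₀/x_n) = (1/8)·ln(40.6/29.1) = (1/8)·ln(1.395) = 0.04163.
ζ = δ/√(4π² + δ²) = 0.04163/√(39.48 + 0.00173) = 0.04163/6.283 = 0.006625.
c = ζ · 2√(km) = 0.006625 × 2√(1250000 × 2140) = 0.006625 × 103400 = 685.3 N·s/m.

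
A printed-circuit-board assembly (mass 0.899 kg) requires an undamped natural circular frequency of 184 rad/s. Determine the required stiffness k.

30400 N/m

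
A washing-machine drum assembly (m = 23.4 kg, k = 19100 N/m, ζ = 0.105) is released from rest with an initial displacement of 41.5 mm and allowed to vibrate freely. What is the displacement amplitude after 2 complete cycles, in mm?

11.0 mm

Logarithmic decrement δ = 2πζ/√(1 − ζ²) = 2π × 0.1050/√(1 − 0.0110) = 0.6634.
After n cycles, x_n/x₀ = e^(−nδ), so x_2 = 41.5 × e^(−2 × 0.6634) = 41.5 × 0.2653 = 11.01 mm.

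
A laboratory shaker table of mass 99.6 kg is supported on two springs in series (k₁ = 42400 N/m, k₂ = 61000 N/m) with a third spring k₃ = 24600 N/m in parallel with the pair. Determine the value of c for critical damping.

4450 N·s/m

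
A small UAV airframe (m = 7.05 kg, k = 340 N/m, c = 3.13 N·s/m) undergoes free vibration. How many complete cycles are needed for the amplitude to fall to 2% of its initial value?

20 cycles

ζ = c/(2√(km)) = 3.13/(2√(340 × 7.05)) = 3.13/97.92 = 0.03197.
Logarithmic decrement δ = 2πζ/√(1 − ζ²) = 2π × 0.03197/√(1 − 0.00102) = 0.2009.
x_n/x₀ = e^(−nδ) ≤ 0.02; take ln: n ≥ ln(1/0.02)/δ = 3.912/0.2009 = 19.47.
So 20 complete cycles are required.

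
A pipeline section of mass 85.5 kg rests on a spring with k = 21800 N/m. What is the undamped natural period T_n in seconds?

ω_n = √(k/m) = √(21800/85.5) = √255.0 = 15.97 rad/s.
T_n = 2π/ω_n = 6.283/15.97 = 0.3935 s.

0.393 s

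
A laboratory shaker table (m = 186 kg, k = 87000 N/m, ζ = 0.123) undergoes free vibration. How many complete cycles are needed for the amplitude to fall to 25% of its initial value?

Logarithmic decrement δ = 2πζ/√(1 − ζ²) = 2π × 0.1230/√(1 − 0.0151) = 0.7787.
x_n/x₀ = e^(−nδ) ≤ 0.25; take ln: n ≥ ln(1/0.25)/δ = 1.386/0.7787 = 1.780.
So 2 complete cycles are required.

2 cycles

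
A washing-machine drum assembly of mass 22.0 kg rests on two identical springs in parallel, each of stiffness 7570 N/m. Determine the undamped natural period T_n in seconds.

Parallel springs add: k_eq = 2 × 7570 = 15140 N/m.
ω_n = √(k_eq/m) = √(15140/22.0) = √688.2 = 26.23 rad/s.
T_n = 2π/ω_n = 6.283/26.23 = 0.2395 s.

0.240 s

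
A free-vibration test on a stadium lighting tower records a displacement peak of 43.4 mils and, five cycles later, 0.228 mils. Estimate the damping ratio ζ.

0.165

Logarithmic decrement δ = (1/n)·ln(x₀/x_n) = (1/5)·ln(43.4/0.228) = (1/5)·ln(190.4) = 1.050.
ζ = δ/√(4π² + δ²) = 1.050/√(39.48 + 1.10) = 1.050/6.370 = 0.1648.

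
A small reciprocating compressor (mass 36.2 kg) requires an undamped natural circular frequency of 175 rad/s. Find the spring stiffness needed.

1110000 N/m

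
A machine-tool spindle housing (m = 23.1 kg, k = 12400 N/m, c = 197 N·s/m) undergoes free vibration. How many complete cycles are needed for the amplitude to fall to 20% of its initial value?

2 cycles

ζ = c/(2√(km)) = 197/(2√(12400 × 23.1)) = 197/1070 = 0.1840.
Logarithmic decrement δ = 2πζ/√(1 − ζ²) = 2π × 0.1840/√(1 − 0.0339) = 1.176.
x_n/x₀ = e^(−nδ) ≤ 0.2; take ln: n ≥ ln(1/0.2)/δ = 1.609/1.176 = 1.368.
So 2 complete cycles are required.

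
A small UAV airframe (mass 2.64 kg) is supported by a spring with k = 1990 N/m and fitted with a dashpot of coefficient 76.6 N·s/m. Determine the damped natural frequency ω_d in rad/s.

23.3 rad/s

ω_n = √(k/m) = √(1990/2.64) = 27.46 rad/s.
Critical damping c_c = 2√(k·m) = 2√(1990 × 2.64) = 145.0 N·s/m, so ζ = c/c_c = 76.6/145.0 = 0.5284.
ω_d = ω_n√(1 − ζ²) = 27.46 × √(1 − 0.279) = 23.31 rad/s.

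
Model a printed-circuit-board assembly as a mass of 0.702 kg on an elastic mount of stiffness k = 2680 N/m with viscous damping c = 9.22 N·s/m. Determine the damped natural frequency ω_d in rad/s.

61.4 rad/s

ω_n = √(k/m) = √(2680/0.702) = 61.79 rad/s.
Critical damping c_c = 2√(k·m) = 2√(2680 × 0.702) = 86.75 N·s/m, so ζ = c/c_c = 9.22/86.75 = 0.1063.
ω_d = ω_n√(1 − ζ²) = 61.79 × √(1 − 0.0113) = 61.44 rad/s.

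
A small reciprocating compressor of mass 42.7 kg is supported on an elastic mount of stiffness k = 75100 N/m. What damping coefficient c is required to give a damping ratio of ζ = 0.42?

c_c = 2√(k·m) = 2√(75100 × 42.7) = 3581 N·s/m.
c = ζ·c_c = 0.42 × 3581 = 1504 N·s/m.

1500 N·s/m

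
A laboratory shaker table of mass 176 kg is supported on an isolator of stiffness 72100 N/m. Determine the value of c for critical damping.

c_c = 2√(k·m) = 2√(72100 × 176) = 2 × 3562 = 7124 N·s/m.

7120 N·s/m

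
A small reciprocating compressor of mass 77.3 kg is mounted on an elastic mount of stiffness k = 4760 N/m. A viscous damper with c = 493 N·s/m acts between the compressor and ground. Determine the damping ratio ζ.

ω_n = √(k/m) = √(4760/77.3) = 7.847 rad/s.
Critical damping c_c = 2√(k·m) = 2√(4760 × 77.3) = 1213 N·s/m, so ζ = c/c_c = 493/1213 = 0.4064.

0.406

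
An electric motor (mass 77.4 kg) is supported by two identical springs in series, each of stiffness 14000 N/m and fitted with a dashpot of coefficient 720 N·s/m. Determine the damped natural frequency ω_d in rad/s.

8.29 rad/s

Series springs: 1/k_eq = 2/14000, so k_eq = 14000/2 = 7000 N/m.
ω_n = √(k_eq/m) = √(7000/77.4) = 9.510 rad/s.
Critical damping c_c = 2√(k_eq·m) = 2√(7000 × 77.4) = 1472 N·s/m, so ζ = c/c_c = 720/1472 = 0.4891.
ω_d = ω_n√(1 − ζ²) = 9.510 × √(1 − 0.239) = 8.295 rad/s.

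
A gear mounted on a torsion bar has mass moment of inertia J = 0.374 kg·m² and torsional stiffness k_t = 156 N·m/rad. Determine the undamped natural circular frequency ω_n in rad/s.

20.4 rad/s

ω_n = √(k_t/J) = √(156/0.374) = √417.1 = 20.42 rad/s.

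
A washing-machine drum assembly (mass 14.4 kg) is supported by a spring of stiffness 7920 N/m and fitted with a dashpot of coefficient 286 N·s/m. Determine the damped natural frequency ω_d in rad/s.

21.2 rad/s

ω_n = √(k/m) = √(7920/14.4) = 23.45 rad/s.
Critical damping c_c = 2√(k·m) = 2√(7920 × 14.4) = 675.4 N·s/m, so ζ = c/c_c = 286/675.4 = 0.4234.
ω_d = ω_n√(1 − ζ²) = 23.45 × √(1 − 0.179) = 21.25 rad/s.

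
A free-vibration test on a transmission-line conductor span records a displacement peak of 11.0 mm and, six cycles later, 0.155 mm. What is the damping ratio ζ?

Logarithmic decrement δ = (1/n)·ln(x₀/x_n) = (1/6)·ln(11.0/0.155) = (1/6)·ln(70.97) = 0.7104.
ζ = δ/√(4π² + δ²) = 0.7104/√(39.48 + 0.505) = 0.7104/6.323 = 0.1123.

0.112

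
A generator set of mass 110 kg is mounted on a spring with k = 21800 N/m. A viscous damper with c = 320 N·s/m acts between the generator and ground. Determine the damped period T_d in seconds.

ω_n = √(k/m) = √(21800/110) = 14.08 rad/s.
Critical damping c_c = 2√(k·m) = 2√(21800 × 110) = 3097 N·s/m, so ζ = c/c_c = 320/3097 = 0.1033.
ω_d = ω_n√(1 − ζ²) = 14.08 × √(1 − 0.0107) = 14.00 rad/s.
T_d = 2π/ω_d = 0.4487 s.

0.449 s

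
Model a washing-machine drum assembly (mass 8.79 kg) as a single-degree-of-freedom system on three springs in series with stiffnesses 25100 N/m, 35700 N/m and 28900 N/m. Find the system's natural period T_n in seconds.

0.189 s

Series springs: 1/k_eq = 1/25100 + 1/35700 + 1/28900 = 0.0001025, so k_eq = 9760 N/m.
ω_n = √(k_eq/m) = √(9760/8.79) = √1110 = 33.32 rad/s.
T_n = 2π/ω_n = 6.283/33.32 = 0.1886 s.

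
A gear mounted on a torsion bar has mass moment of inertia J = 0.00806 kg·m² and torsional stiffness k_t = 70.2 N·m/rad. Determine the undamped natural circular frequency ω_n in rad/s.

93.3 rad/s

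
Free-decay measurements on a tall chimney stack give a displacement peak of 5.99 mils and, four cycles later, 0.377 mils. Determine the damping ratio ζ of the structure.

Logarithmic decrement δ = (1/n)·ln(x₀/x_n) = (1/4)·ln(5.99/0.377) = (1/4)·ln(15.89) = 0.6914.
ζ = δ/√(4π² + δ²) = 0.6914/√(39.48 + 0.478) = 0.6914/6.321 = 0.1094.

0.109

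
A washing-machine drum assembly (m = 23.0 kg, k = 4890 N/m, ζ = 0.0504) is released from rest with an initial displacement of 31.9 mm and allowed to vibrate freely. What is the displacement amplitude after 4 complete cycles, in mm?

8.97 mm

Logarithmic decrement δ = 2πζ/√(1 − ζ²) = 2π × 0.05040/√(1 − 0.00254) = 0.3171.
After n cycles, x_n/x₀ = e^(−nδ), so x_4 = 31.9 × e^(−4 × 0.3171) = 31.9 × 0.2813 = 8.974 mm.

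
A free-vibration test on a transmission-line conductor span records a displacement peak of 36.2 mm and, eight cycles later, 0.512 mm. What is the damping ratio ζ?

0.0844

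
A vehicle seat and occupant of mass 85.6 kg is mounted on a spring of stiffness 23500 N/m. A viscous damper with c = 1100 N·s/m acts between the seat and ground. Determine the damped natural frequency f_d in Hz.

2.43 Hz

ω_n = √(k/m) = √(23500/85.6) = 16.57 rad/s.
Critical damping c_c = 2√(k·m) = 2√(23500 × 85.6) = 2837 N·s/m, so ζ = c/c_c = 1100/2837 = 0.3878.
ω_d = ω_n√(1 − ζ²) = 16.57 × √(1 − 0.150) = 15.27 rad/s.
f_d = ω_d/(2π) = 2.431 Hz.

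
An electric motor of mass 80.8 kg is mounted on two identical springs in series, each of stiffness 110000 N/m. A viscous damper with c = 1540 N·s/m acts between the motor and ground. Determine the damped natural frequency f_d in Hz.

3.87 Hz

Series springs: 1/k_eq = 2/110000, so k_eq = 110000/2 = 55000 N/m.
ω_n = √(k_eq/m) = √(55000/80.8) = 26.09 rad/s.
Critical damping c_c = 2√(k_eq·m) = 2√(55000 × 80.8) = 4216 N·s/m, so ζ = c/c_c = 1540/4216 = 0.3653.
ω_d = ω_n√(1 − ζ²) = 26.09 × √(1 − 0.133) = 24.29 rad/s.
f_d = ω_d/(2π) = 3.865 Hz.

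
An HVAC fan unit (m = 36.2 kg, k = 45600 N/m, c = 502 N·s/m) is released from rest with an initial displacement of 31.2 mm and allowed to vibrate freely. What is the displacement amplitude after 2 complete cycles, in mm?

ζ = c/(2√(km)) = 502/(2√(45600 × 36.2)) = 502/2570 = 0.1954.
Logarithmic decrement δ = 2πζ/√(1 − ζ²) = 2π × 0.1954/√(1 − 0.0382) = 1.252.
After n cycles, x_n/x₀ = e^(−nδ), so x_2 = 31.2 × e^(−2 × 1.252) = 31.2 × 0.08182 = 2.553 mm.

2.55 mm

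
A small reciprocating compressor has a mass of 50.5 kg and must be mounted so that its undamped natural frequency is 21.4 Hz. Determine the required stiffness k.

ω_n = 2πf_n = 2π × 21.4 = 134.5 rad/s.
k = m·ω_n² = 50.5 × 134.5² = 50.5 × 18080 = 913000 N/m.

913000 N/m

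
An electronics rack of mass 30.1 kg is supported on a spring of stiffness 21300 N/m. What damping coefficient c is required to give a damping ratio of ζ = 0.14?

c_c = 2√(k·m) = 2√(21300 × 30.1) = 1601 N·s/m.
c = ζ·c_c = 0.14 × 1601 = 224.2 N·s/m.

224 N·s/m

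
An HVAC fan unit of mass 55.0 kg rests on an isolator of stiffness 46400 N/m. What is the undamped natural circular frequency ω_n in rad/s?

29.0 rad/s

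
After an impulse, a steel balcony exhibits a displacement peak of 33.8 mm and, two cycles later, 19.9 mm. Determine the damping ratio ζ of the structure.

0.0421

Logarithmic decrement δ = (1/n)·ln(x₀/x_n) = (1/2)·ln(33.8/19.9) = (1/2)·ln(1.698) = 0.2649.
ζ = δ/√(4π² + δ²) = 0.2649/√(39.48 + 0.0702) = 0.2649/6.289 = 0.04212.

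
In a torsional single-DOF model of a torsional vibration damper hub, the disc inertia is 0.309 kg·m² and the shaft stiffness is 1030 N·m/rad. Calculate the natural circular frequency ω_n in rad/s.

57.7 rad/s

ω_n = √(k_t/J) = √(1030/0.309) = √3333 = 57.74 rad/s.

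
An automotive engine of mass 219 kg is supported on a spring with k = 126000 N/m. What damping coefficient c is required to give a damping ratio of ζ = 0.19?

2000 N·s/m

c_c = 2√(k·m) = 2√(126000 × 219) = 10510 N·s/m.
c = ζ·c_c = 0.19 × 10510 = 1996 N·s/m.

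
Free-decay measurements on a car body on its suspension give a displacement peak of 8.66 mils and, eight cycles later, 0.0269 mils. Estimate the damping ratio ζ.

Logarithmic decrement δ = (1/n)·ln(x₀/x_n) = (1/8)·ln(8.66/0.0269) = (1/8)·ln(321.9) = 0.7218.
ζ = δ/√(4π² + δ²) = 0.7218/√(39.48 + 0.521) = 0.7218/6.325 = 0.1141.

0.114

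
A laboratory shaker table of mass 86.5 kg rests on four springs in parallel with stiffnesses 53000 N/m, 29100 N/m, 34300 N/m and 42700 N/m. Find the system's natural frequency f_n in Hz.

6.83 Hz

Parallel springs add: k_eq = 53000 + 29100 + 34300 + 42700 = 159100 N/m.
ω_n = √(k_eq/m) = √(159100/86.5) = √1839 = 42.89 rad/s.
f_n = ω_n/(2π) = 42.89/6.283 = 6.826 Hz.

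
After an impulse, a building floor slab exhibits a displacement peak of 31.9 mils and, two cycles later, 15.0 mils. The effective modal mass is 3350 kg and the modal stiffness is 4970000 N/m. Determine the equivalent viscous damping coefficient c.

15500 N·s/m

Logarithmic decrement δ = (1/n)·ln(x₀/x_n) = (1/2)·ln(31.9/15.0) = (1/2)·ln(2.127) = 0.3773.
ζ = δ/√(4π² + δ²) = 0.3773/√(39.48 + 0.142) = 0.3773/6.295 = 0.05994.
c = ζ · 2√(km) = 0.05994 × 2√(4970000 × 3350) = 0.05994 × 258100 = 15470 N·s/m.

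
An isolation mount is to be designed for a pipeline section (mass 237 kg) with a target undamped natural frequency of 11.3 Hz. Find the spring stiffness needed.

1190000 N/m

ω_n = 2πf_n = 2π × 11.3 = 71.00 rad/s.
k = m·ω_n² = 237 × 71.00² = 237 × 5041 = 1195000 N/m.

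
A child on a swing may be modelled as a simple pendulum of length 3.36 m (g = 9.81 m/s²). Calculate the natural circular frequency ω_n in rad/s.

1.71 rad/s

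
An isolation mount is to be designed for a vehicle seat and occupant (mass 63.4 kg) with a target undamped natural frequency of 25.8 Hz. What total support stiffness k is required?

ω_n = 2πf_n = 2π × 25.8 = 162.1 rad/s.
k = m·ω_n² = 63.4 × 162.1² = 63.4 × 26280 = 1666000 N/m.

1670000 N/m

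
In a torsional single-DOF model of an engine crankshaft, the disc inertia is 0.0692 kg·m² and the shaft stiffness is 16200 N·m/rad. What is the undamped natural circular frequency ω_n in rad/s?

484 rad/s

ω_n = √(k_t/J) = √(16200/0.0692) = √234100 = 483.8 rad/s.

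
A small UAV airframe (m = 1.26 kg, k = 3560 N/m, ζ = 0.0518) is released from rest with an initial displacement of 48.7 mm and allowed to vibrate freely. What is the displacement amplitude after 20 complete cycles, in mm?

0.0719 mm

Logarithmic decrement δ = 2πζ/√(1 − ζ²) = 2π × 0.05180/√(1 − 0.00268) = 0.3259.
After n cycles, x_n/x₀ = e^(−nδ), so x_20 = 48.7 × e^(−20 × 0.3259) = 48.7 × 0.001476 = 0.07190 mm.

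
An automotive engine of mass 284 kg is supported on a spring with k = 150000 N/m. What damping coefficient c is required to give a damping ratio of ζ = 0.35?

c_c = 2√(k·m) = 2√(150000 × 284) = 13050 N·s/m.
c = ζ·c_c = 0.35 × 13050 = 4569 N·s/m.

4570 N·s/m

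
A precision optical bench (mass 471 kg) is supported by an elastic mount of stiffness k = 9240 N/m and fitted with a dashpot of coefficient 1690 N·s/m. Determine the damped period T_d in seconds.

1.55 s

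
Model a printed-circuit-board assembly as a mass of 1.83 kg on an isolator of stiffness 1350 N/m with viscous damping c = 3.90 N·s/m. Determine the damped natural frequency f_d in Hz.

4.32 Hz

ω_n = √(k/m) = √(1350/1.83) = 27.16 rad/s.
Critical damping c_c = 2√(k·m) = 2√(1350 × 1.83) = 99.41 N·s/m, so ζ = c/c_c = 3.90/99.41 = 0.03923.
ω_d = ω_n√(1 − ζ²) = 27.16 × √(1 − 0.00154) = 27.14 rad/s.
f_d = ω_d/(2π) = 4.319 Hz.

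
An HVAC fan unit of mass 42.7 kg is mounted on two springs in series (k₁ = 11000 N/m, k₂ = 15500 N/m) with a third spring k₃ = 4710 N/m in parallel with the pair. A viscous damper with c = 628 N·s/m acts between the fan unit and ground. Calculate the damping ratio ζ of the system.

0.455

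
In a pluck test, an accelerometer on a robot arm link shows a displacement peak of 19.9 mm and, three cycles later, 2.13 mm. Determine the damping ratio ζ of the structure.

0.118

Logarithmic decrement δ = (1/n)·ln(x₀/x_n) = (1/3)·ln(19.9/2.13) = (1/3)·ln(9.343) = 0.7449.
ζ = δ/√(4π² + δ²) = 0.7449/√(39.48 + 0.555) = 0.7449/6.327 = 0.1177.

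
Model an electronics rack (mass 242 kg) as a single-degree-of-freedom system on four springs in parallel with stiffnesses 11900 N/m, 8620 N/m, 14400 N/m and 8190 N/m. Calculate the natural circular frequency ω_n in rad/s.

13.3 rad/s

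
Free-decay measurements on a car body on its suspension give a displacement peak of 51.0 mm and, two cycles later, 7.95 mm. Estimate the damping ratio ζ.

0.146

Logarithmic decrement δ = (1/n)·ln(x₀/x_n) = (1/2)·ln(51.0/7.95) = (1/2)·ln(6.415) = 0.9293.
ζ = δ/√(4π² + δ²) = 0.9293/√(39.48 + 0.864) = 0.9293/6.352 = 0.1463.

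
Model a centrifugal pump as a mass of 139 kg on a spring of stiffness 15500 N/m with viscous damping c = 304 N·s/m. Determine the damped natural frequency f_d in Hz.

ω_n = √(k/m) = √(15500/139) = 10.56 rad/s.
Critical damping c_c = 2√(k·m) = 2√(15500 × 139) = 2936 N·s/m, so ζ = c/c_c = 304/2936 = 0.1036.
ω_d = ω_n√(1 − ζ²) = 10.56 × √(1 − 0.0107) = 10.50 rad/s.
f_d = ω_d/(2π) = 1.672 Hz.

1.67 Hz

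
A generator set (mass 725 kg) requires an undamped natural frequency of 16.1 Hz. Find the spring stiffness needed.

7420000 N/m

ω_n = 2πf_n = 2π × 16.1 = 101.2 rad/s.
k = m·ω_n² = 725 × 101.2² = 725 × 10230 = 7419000 N/m.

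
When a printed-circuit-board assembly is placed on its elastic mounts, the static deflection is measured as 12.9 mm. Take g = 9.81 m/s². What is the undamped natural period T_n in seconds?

0.228 s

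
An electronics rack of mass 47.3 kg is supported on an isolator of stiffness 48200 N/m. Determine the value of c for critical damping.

c_c = 2√(k·m) = 2√(48200 × 47.3) = 2 × 1510 = 3020 N·s/m.

3020 N·s/m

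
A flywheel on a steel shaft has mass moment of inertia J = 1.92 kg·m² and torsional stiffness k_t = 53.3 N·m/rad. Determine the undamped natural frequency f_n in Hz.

0.839 Hz

ω_n = √(k_t/J) = √(53.3/1.92) = √27.76 = 5.269 rad/s.
f_n = ω_n/(2π) = 5.269/6.283 = 0.8386 Hz.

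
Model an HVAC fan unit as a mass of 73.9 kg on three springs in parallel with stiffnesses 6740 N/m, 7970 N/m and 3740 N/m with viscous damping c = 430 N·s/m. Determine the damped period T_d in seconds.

Parallel springs add: k_eq = 6740 + 7970 + 3740 = 18450 N/m.
ω_n = √(k_eq/m) = √(18450/73.9) = 15.80 rad/s.
Critical damping c_c = 2√(k_eq·m) = 2√(18450 × 73.9) = 2335 N·s/m, so ζ = c/c_c = 430/2335 = 0.1841.
ω_d = ω_n√(1 − ζ²) = 15.80 × √(1 − 0.0339) = 15.53 rad/s.
T_d = 2π/ω_d = 0.4046 s.

0.405 s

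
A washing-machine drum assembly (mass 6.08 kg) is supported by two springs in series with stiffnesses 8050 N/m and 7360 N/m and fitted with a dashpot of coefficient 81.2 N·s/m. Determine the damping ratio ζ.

Series springs: 1/k_eq = 1/8050 + 1/7360 = 0.0002601, so k_eq = 3845 N/m.
ω_n = √(k_eq/m) = √(3845/6.08) = 25.15 rad/s.
Critical damping c_c = 2√(k_eq·m) = 2√(3845 × 6.08) = 305.8 N·s/m, so ζ = c/c_c = 81.2/305.8 = 0.2655.

0.266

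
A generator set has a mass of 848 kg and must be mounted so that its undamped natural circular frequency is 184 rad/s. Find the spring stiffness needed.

28700000 N/m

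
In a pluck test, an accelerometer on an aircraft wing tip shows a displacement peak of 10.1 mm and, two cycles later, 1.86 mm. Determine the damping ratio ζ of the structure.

0.133

Logarithmic decrement δ = (1/n)·ln(x₀/x_n) = (1/2)·ln(10.1/1.86) = (1/2)·ln(5.430) = 0.8460.
ζ = δ/√(4π² + δ²) = 0.8460/√(39.48 + 0.716) = 0.8460/6.340 = 0.1334.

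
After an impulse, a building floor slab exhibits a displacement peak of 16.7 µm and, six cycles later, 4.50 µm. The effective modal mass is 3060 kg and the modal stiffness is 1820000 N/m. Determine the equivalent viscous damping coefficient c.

Logarithmic decrement δ = (1/n)·ln(x₀/x_n) = (1/6)·ln(16.7/4.50) = (1/6)·ln(3.711) = 0.2186.
ζ = δ/√(4π² + δ²) = 0.2186/√(39.48 + 0.0478) = 0.2186/6.287 = 0.03476.
c = ζ · 2√(km) = 0.03476 × 2√(1820000 × 3060) = 0.03476 × 149300 = 5189 N·s/m.

5190 N·s/m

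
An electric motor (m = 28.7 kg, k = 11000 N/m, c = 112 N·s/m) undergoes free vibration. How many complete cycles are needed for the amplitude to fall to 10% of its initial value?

ζ = c/(2√(km)) = 112/(2√(11000 × 28.7)) = 112/1124 = 0.09967.
Logarithmic decrement δ = 2πζ/√(1 − ζ²) = 2π × 0.09967/√(1 − 0.00993) = 0.6294.
x_n/x₀ = e^(−nδ) ≤ 0.1; take ln: n ≥ ln(1/0.1)/δ = 2.303/0.6294 = 3.659.
So 4 complete cycles are required.

4 cycles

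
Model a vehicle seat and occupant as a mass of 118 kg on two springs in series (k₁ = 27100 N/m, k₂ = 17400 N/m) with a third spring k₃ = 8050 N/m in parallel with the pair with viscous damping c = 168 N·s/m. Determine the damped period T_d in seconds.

Series pair: k_s = k₁k₂/(k₁+k₂) = (27100)(17400)/(27100 + 17400) = 10600 N/m. In parallel with k₃: k_eq = 10600 + 8050 = 18650 N/m.
ω_n = √(k_eq/m) = √(18650/118) = 12.57 rad/s.
Critical damping c_c = 2√(k_eq·m) = 2√(18650 × 118) = 2967 N·s/m, so ζ = c/c_c = 168/2967 = 0.05663.
ω_d = ω_n√(1 − ζ²) = 12.57 × √(1 − 0.00321) = 12.55 rad/s.
T_d = 2π/ω_d = 0.5006 s.

0.501 s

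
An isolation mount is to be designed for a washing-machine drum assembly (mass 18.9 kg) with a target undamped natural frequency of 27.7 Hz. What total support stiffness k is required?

573000 N/m

ω_n = 2πf_n = 2π × 27.7 = 174.0 rad/s.
k = m·ω_n² = 18.9 × 174.0² = 18.9 × 30290 = 572500 N/m.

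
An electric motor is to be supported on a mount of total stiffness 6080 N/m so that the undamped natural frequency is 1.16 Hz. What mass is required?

114 kg

ω_n = 2πf_n = 2π × 1.16 = 7.288 rad/s.
m = k/ω_n² = 6080/7.288² = 6080/53.12 = 114.5 kg.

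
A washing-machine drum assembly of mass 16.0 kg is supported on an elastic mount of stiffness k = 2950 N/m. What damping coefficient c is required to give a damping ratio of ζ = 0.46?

c_c = 2√(k·m) = 2√(2950 × 16.0) = 434.5 N·s/m.
c = ζ·c_c = 0.46 × 434.5 = 199.9 N·s/m.

200 N·s/m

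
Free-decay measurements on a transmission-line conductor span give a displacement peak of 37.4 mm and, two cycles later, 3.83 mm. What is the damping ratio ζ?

0.178

Logarithmic decrement δ = (1/n)·ln(x₀/x_n) = (1/2)·ln(37.4/3.83) = (1/2)·ln(9.765) = 1.139.
ζ = δ/√(4π² + δ²) = 1.139/√(39.48 + 1.30) = 1.139/6.386 = 0.1784.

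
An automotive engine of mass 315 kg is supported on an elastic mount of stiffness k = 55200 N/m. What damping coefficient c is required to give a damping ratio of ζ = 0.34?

c_c = 2√(k·m) = 2√(55200 × 315) = 8340 N·s/m.
c = ζ·c_c = 0.34 × 8340 = 2836 N·s/m.

2840 N·s/m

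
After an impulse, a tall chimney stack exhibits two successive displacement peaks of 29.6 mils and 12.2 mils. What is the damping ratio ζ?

0.140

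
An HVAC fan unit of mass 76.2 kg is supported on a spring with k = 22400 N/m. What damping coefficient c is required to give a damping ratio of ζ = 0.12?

c_c = 2√(k·m) = 2√(22400 × 76.2) = 2613 N·s/m.
c = ζ·c_c = 0.12 × 2613 = 313.6 N·s/m.

314 N·s/m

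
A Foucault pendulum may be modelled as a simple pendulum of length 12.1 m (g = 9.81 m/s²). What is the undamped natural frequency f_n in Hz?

For a simple pendulum ω_n = √(g/L) = √(9.81/12.1) = √0.8107 = 0.9004 rad/s.
f_n = ω_n/(2π) = 0.9004/6.283 = 0.1433 Hz.

0.143 Hz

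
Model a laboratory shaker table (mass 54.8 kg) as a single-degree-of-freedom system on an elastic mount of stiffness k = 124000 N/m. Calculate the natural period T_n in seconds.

ω_n = √(k/m) = √(124000/54.8) = √2263 = 47.57 rad/s.
T_n = 2π/ω_n = 6.283/47.57 = 0.1321 s.

0.132 s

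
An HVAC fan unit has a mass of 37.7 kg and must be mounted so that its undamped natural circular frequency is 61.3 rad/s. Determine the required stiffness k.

142000 N/m

k = m·ω_n² = 37.7 × 61.30² = 37.7 × 3758 = 141700 N/m.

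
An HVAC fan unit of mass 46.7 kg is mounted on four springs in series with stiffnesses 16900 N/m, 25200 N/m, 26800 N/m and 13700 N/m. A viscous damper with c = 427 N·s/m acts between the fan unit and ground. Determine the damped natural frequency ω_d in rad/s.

Series springs: 1/k_eq = 1/16900 + 1/25200 + 1/26800 + 1/13700 = 0.0002092, so k_eq = 4781 N/m.
ω_n = √(k_eq/m) = √(4781/46.7) = 10.12 rad/s.
Critical damping c_c = 2√(k_eq·m) = 2√(4781 × 46.7) = 945.0 N·s/m, so ζ = c/c_c = 427/945.0 = 0.4518.
ω_d = ω_n√(1 − ζ²) = 10.12 × √(1 − 0.204) = 9.026 rad/s.

9.03 rad/s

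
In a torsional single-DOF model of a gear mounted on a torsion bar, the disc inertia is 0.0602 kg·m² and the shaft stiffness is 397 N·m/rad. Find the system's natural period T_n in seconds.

0.0774 s

ω_n = √(k_t/J) = √(397/0.0602) = √6595 = 81.21 rad/s.
T_n = 2π/ω_n = 6.283/81.21 = 0.07737 s.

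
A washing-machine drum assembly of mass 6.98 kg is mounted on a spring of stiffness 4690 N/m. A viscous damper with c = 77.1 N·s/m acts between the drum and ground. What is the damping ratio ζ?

ω_n = √(k/m) = √(4690/6.98) = 25.92 rad/s.
Critical damping c_c = 2√(k·m) = 2√(4690 × 6.98) = 361.9 N·s/m, so ζ = c/c_c = 77.1/361.9 = 0.2131.

0.213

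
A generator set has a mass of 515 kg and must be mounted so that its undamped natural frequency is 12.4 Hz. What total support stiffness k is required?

ω_n = 2πf_n = 2π × 12.4 = 77.91 rad/s.
k = m·ω_n² = 515 × 77.91² = 515 × 6070 = 3126000 N/m.

3130000 N/m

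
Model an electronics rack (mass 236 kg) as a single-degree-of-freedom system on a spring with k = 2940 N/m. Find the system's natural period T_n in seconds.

1.78 s

ω_n = √(k/m) = √(2940/236) = √12.46 = 3.530 rad/s.
T_n = 2π/ω_n = 6.283/3.530 = 1.780 s.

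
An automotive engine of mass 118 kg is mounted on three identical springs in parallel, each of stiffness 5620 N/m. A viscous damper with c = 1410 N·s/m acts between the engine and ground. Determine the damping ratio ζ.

Parallel springs add: k_eq = 3 × 5620 = 16860 N/m.
ω_n = √(k_eq/m) = √(16860/118) = 11.95 rad/s.
Critical damping c_c = 2√(k_eq·m) = 2√(16860 × 118) = 2821 N·s/m, so ζ = c/c_c = 1410/2821 = 0.4998.

0.500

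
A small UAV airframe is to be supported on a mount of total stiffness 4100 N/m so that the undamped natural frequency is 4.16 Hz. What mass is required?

ω_n = 2πf_n = 2π × 4.16 = 26.14 rad/s.
m = k/ω_n² = 4100/26.14² = 4100/683.2 = 6.001 kg.

6.00 kg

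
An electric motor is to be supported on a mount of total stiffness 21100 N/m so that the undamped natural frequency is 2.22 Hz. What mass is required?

ω_n = 2πf_n = 2π × 2.22 = 13.95 rad/s.
m = k/ω_n² = 21100/13.95² = 21100/194.6 = 108.4 kg.

108 kg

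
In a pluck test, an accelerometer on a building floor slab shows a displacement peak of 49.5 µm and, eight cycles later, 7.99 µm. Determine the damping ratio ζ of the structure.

Logarithmic decrement δ = (1/n)·ln(x₀/x_n) = (1/8)·ln(49.5/7.99) = (1/8)·ln(6.195) = 0.2280.
ζ = δ/√(4π² + δ²) = 0.2280/√(39.48 + 0.0520) = 0.2280/6.287 = 0.03626.

0.0363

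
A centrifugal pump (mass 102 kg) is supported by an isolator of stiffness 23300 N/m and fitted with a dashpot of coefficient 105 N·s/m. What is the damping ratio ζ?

ω_n = √(k/m) = √(23300/102) = 15.11 rad/s.
Critical damping c_c = 2√(k·m) = 2√(23300 × 102) = 3083 N·s/m, so ζ = c/c_c = 105/3083 = 0.03406.

0.0341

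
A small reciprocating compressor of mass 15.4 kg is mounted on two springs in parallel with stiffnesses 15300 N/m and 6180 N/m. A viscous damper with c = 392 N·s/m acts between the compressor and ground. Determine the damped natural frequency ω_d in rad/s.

35.1 rad/s

Parallel springs add: k_eq = 15300 + 6180 = 21480 N/m.
ω_n = √(k_eq/m) = √(21480/15.4) = 37.35 rad/s.
Critical damping c_c = 2√(k_eq·m) = 2√(21480 × 15.4) = 1150 N·s/m, so ζ = c/c_c = 392/1150 = 0.3408.
ω_d = ω_n√(1 − ζ²) = 37.35 × √(1 − 0.116) = 35.11 rad/s.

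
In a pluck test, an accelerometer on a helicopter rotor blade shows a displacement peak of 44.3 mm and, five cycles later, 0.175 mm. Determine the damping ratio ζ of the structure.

Logarithmic decrement δ = (1/n)·ln(x₀/x_n) = (1/5)·ln(44.3/0.175) = (1/5)·ln(253.1) = 1.107.
ζ = δ/√(4π² + δ²) = 1.107/√(39.48 + 1.22) = 1.107/6.380 = 0.1735.

0.173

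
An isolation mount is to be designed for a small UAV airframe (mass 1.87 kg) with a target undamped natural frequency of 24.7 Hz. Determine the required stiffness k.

45000 N/m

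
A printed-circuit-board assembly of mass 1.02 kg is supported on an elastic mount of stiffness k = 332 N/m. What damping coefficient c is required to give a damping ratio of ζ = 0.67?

c_c = 2√(k·m) = 2√(332.0 × 1.02) = 36.80 N·s/m.
c = ζ·c_c = 0.67 × 36.80 = 24.66 N·s/m.

24.7 N·s/m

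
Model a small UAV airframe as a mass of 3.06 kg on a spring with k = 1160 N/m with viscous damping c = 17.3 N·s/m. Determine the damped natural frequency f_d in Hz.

3.07 Hz

ω_n = √(k/m) = √(1160/3.06) = 19.47 rad/s.
Critical damping c_c = 2√(k·m) = 2√(1160 × 3.06) = 119.2 N·s/m, so ζ = c/c_c = 17.3/119.2 = 0.1452.
ω_d = ω_n√(1 − ζ²) = 19.47 × √(1 − 0.0211) = 19.26 rad/s.
f_d = ω_d/(2π) = 3.066 Hz.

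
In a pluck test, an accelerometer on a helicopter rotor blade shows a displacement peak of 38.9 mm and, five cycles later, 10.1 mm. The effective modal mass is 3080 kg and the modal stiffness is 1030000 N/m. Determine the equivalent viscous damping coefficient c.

4830 N·s/m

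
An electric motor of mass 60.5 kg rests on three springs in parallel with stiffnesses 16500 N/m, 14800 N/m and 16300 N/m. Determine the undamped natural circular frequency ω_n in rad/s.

28.0 rad/s

Parallel springs add: k_eq = 16500 + 14800 + 16300 = 47600 N/m.
ω_n = √(k_eq/m) = √(47600/60.5) = √786.8 = 28.05 rad/s.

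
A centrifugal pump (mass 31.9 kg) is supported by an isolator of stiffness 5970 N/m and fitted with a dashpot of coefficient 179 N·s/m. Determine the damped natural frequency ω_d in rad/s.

ω_n = √(k/m) = √(5970/31.9) = 13.68 rad/s.
Critical damping c_c = 2√(k·m) = 2√(5970 × 31.9) = 872.8 N·s/m, so ζ = c/c_c = 179/872.8 = 0.2051.
ω_d = ω_n√(1 − ζ²) = 13.68 × √(1 − 0.0421) = 13.39 rad/s.

13.4 rad/s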